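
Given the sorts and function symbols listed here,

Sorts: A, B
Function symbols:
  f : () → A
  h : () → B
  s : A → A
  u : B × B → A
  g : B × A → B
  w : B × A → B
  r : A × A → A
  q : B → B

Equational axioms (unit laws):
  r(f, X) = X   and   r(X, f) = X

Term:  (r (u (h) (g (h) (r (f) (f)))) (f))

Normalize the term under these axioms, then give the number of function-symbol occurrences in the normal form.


1. (r (u (h) (g (h) (r (f) (f)))) (f))  →  (u (h) (g (h) (r (f) (f))))
2. (u (h) (g (h) (r (f) (f))))  →  (u (h) (g (h) (f)))
normal form: (u (h) (g (h) (f)))

size = 5


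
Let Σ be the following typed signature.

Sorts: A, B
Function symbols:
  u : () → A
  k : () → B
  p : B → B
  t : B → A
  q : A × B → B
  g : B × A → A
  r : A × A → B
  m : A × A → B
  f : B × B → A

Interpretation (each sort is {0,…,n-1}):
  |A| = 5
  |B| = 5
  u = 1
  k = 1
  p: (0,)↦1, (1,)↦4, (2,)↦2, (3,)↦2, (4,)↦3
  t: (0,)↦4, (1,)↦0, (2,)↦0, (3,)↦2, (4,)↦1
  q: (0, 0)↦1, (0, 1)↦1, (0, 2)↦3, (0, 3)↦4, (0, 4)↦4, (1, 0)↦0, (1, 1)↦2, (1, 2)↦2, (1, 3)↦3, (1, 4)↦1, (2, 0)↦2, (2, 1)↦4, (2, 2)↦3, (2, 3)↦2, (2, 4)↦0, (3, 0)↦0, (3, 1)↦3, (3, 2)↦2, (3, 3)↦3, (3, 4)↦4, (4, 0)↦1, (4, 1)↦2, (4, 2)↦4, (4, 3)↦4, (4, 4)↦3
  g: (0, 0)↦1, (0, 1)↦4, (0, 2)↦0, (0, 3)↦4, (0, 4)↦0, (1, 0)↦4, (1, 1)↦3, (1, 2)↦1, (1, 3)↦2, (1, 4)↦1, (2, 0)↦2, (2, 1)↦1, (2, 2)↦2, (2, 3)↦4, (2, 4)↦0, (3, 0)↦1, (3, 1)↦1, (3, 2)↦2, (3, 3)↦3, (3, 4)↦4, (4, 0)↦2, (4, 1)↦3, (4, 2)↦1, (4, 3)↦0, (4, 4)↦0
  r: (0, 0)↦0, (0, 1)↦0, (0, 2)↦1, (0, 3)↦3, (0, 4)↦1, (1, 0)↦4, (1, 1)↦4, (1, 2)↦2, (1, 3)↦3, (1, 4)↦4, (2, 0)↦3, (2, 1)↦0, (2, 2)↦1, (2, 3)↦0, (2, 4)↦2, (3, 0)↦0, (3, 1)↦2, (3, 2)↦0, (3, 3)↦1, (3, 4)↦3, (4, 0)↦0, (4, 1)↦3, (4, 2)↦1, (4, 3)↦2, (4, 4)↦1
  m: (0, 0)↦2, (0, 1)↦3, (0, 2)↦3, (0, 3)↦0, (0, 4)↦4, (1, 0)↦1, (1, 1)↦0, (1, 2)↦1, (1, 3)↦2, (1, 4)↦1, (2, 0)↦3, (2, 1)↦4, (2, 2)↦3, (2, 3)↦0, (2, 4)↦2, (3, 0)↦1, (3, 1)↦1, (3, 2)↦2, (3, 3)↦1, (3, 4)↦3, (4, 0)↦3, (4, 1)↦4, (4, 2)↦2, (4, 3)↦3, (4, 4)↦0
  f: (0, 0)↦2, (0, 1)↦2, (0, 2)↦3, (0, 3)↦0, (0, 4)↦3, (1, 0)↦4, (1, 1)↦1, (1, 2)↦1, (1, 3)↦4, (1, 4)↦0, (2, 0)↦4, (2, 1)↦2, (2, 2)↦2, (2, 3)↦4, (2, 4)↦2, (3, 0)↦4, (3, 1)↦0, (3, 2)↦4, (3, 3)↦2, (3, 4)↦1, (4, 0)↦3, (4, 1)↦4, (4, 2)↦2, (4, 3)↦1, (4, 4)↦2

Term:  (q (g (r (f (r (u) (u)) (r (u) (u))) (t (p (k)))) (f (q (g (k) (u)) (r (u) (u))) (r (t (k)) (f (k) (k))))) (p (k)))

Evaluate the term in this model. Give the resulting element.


value = 3

  u = 1
  u = 1
  (r (u) (u)) = r(1, 1) = 4
  u = 1
  u = 1
  (r (u) (u)) = r(1, 1) = 4
  (f (r (u) (u)) (r (u) (u))) = f(4, 4) = 2
  k = 1
  (p (k)) = p(1,) = 4
  (t (p (k))) = t(4,) = 1
  (r (f (r (u) (u)) (r (u) (u))) (t (p (k)))) = r(2, 1) = 0
  k = 1
  u = 1
  (g (k) (u)) = g(1, 1) = 3
  u = 1
  u = 1
  (r (u) (u)) = r(1, 1) = 4
  (q (g (k) (u)) (r (u) (u))) = q(3, 4) = 4
  k = 1
  (t (k)) = t(1,) = 0
  k = 1
  k = 1
  (f (k) (k)) = f(1, 1) = 1
  (r (t (k)) (f (k) (k))) = r(0, 1) = 0
  (f (q (g (k) (u)) (r (u) (u))) (r (t (k)) (f (k) (k)))) = f(4, 0) = 3
  (g (r (f (r (u) (u)) (r (u) (u))) (t (p (k)))) (f (q (g (k) (u)) (r (u) (u))) (r (t (k)) (f (k) (k))))) = g(0, 3) = 4
  k = 1
  (p (k)) = p(1,) = 4
  (q (g (r (f (r (u) (u)) (r (u) (u))) (t (p (k)))) (f (q (g (k) (u)) (r (u) (u))) (r (t (k)) (f (k) (k))))) (p (k))) = q(4, 4) = 3


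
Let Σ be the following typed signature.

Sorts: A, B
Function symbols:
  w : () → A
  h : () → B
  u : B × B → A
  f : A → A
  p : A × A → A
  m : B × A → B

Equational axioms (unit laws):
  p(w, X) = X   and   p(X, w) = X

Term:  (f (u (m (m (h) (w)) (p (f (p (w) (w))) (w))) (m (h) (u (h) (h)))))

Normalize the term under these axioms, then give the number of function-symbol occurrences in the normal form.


1. (f (u (m (m (h) (w)) (p (f (p (w) (w))) (w))) (m (h) (u (h) (h)))))  →  (f (u (m (m (h) (w)) (f (p (w) (w)))) (m (h) (u (h) (h)))))
2. (f (u (m (m (h) (w)) (f (p (w) (w)))) (m (h) (u (h) (h)))))  →  (f (u (m (m (h) (w)) (f (w))) (m (h) (u (h) (h)))))
normal form: (f (u (m (m (h) (w)) (f (w))) (m (h) (u (h) (h)))))

size = 13


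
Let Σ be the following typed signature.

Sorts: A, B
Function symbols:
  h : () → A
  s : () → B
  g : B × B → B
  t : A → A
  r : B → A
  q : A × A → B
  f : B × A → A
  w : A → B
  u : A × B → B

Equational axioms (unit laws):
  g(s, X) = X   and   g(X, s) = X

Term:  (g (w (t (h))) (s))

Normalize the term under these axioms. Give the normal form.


normal form = (w (t (h)))

1. (g (w (t (h))) (s))  →  (w (t (h)))


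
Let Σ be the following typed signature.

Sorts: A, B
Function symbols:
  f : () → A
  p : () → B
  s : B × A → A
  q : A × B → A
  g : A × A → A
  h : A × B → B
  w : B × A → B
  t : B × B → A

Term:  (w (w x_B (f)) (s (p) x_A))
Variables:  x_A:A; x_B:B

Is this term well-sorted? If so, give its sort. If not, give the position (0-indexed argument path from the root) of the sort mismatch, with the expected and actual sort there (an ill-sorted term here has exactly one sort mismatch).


    x_B : B
    (f) : A
  (w x_B (f)) : B
    (p) : B
    x_A : A
  (s (p) x_A) : A
(w (w x_B (f)) (s (p) x_A)) : B

well-sorted; sort = B


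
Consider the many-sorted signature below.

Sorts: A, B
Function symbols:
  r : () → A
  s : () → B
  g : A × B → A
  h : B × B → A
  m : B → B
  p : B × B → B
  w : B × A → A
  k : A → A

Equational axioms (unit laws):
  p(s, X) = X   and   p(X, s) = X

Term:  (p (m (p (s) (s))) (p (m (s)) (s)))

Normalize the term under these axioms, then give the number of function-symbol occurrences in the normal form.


size = 5

1. (p (m (p (s) (s))) (p (m (s)) (s)))  →  (p (m (s)) (p (m (s)) (s)))
2. (p (m (s)) (p (m (s)) (s)))  →  (p (m (s)) (m (s)))
normal form: (p (m (s)) (m (s)))


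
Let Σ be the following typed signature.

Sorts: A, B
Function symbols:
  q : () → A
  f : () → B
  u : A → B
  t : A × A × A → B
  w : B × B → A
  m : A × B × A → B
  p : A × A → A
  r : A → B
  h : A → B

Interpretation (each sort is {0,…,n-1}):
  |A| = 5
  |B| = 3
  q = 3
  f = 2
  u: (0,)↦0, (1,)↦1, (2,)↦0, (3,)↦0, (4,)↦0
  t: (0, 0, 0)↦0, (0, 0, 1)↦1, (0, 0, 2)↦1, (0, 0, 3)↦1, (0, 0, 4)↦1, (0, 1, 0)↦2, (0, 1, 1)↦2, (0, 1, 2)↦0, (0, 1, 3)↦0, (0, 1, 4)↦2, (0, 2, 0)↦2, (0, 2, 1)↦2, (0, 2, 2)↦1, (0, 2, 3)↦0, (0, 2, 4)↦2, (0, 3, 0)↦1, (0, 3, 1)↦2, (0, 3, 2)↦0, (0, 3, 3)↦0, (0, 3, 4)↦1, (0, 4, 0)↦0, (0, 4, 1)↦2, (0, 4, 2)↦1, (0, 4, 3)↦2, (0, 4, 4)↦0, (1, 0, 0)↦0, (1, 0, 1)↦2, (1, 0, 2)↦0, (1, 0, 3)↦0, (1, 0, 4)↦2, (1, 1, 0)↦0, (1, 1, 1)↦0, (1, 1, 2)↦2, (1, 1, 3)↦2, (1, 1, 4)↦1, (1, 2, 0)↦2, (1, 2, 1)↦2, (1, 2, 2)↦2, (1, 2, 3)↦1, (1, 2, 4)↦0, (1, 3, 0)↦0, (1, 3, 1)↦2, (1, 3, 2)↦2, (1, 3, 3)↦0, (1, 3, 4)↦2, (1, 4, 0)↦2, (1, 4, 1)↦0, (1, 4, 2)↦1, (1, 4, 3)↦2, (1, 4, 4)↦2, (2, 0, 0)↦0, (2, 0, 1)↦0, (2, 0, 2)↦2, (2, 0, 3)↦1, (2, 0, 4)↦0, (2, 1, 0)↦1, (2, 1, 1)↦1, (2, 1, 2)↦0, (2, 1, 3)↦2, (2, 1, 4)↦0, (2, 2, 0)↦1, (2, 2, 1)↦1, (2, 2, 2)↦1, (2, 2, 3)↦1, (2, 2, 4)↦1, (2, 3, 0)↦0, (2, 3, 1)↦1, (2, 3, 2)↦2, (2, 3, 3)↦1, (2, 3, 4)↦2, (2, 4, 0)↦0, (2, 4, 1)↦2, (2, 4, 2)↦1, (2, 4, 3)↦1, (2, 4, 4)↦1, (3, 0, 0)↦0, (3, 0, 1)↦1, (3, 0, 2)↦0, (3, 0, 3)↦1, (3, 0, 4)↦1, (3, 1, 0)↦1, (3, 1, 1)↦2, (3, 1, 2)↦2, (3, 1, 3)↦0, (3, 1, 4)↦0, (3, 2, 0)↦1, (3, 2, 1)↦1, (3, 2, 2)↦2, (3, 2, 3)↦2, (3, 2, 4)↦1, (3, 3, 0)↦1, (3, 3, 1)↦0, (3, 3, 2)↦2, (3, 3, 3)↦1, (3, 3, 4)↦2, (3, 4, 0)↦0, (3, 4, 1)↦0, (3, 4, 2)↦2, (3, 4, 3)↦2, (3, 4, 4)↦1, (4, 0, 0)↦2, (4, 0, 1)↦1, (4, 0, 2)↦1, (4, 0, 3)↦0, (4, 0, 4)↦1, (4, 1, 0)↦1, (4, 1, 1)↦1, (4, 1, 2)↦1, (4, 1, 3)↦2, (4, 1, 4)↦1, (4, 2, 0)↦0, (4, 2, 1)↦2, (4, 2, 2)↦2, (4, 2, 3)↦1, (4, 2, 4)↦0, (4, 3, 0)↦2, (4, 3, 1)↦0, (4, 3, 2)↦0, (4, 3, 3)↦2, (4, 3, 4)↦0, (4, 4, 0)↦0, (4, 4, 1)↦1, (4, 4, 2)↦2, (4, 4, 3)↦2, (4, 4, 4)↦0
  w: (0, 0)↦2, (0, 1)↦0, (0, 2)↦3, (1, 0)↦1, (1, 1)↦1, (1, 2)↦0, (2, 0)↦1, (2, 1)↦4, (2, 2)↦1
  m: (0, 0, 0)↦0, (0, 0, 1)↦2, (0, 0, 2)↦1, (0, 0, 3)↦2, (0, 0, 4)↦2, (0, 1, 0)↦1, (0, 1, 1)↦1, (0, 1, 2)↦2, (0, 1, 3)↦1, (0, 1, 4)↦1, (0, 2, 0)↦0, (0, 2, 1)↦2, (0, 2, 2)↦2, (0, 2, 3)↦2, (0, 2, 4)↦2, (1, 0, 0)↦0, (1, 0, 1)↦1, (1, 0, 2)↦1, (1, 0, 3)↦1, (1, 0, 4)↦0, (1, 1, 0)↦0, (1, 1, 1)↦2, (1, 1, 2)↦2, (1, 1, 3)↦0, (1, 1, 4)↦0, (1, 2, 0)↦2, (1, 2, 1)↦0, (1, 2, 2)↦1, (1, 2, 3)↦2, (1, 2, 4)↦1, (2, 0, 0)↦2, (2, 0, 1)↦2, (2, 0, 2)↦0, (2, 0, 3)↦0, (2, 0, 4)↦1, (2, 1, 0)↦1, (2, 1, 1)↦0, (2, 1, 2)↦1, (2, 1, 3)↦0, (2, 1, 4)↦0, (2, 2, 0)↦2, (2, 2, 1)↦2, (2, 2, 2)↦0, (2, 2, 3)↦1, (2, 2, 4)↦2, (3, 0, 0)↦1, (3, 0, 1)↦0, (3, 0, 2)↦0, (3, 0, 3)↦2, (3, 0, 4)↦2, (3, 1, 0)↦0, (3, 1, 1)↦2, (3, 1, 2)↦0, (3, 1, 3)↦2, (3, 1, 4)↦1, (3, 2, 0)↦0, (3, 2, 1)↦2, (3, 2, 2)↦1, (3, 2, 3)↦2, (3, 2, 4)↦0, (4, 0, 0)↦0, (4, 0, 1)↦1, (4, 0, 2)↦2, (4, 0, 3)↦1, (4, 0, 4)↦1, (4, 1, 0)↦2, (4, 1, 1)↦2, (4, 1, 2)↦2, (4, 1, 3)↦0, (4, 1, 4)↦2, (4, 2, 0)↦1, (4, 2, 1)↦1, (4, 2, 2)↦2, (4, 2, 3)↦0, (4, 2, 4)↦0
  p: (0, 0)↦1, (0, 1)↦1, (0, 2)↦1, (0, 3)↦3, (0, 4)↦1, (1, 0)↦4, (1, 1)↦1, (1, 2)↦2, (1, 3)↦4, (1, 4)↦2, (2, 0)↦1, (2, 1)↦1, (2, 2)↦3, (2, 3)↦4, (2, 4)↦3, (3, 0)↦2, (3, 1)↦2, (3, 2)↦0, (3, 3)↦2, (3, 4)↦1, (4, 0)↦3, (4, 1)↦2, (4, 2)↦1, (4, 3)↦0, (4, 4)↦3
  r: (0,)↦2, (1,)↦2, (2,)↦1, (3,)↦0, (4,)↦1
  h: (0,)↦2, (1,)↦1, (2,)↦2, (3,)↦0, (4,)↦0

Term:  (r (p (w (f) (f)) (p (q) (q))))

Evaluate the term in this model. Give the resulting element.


  f = 2
  f = 2
  (w (f) (f)) = w(2, 2) = 1
  q = 3
  q = 3
  (p (q) (q)) = p(3, 3) = 2
  (p (w (f) (f)) (p (q) (q))) = p(1, 2) = 2
  (r (p (w (f) (f)) (p (q) (q)))) = r(2,) = 1

value = 1


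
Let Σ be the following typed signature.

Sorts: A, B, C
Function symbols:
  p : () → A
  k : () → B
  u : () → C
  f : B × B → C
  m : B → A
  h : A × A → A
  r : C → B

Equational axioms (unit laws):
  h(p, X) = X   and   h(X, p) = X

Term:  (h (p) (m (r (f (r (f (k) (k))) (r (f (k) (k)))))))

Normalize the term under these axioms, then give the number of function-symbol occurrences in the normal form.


size = 11

1. (h (p) (m (r (f (r (f (k) (k))) (r (f (k) (k)))))))  →  (m (r (f (r (f (k) (k))) (r (f (k) (k))))))
normal form: (m (r (f (r (f (k) (k))) (r (f (k) (k))))))


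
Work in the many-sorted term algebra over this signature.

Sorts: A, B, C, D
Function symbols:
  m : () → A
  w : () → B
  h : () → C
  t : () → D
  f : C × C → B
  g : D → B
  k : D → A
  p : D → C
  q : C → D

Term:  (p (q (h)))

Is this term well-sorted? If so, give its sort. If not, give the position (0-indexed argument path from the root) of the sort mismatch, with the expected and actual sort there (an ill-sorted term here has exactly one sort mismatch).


    (h) : C
  (q (h)) : D
(p (q (h))) : C

well-sorted; sort = C


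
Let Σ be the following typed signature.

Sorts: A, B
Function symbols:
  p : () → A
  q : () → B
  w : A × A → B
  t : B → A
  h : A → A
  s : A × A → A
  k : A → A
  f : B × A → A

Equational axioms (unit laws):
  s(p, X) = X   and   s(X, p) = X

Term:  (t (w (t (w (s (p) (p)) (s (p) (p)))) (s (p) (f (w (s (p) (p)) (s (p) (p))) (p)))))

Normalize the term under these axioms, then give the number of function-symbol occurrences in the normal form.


1. (t (w (t (w (s (p) (p)) (s (p) (p)))) (s (p) (f (w (s (p) (p)) (s (p) (p))) (p)))))  →  (t (w (t (w (p) (s (p) (p)))) (s (p) (f (w (s (p) (p)) (s (p) (p))) (p)))))
2. (t (w (t (w (p) (s (p) (p)))) (s (p) (f (w (s (p) (p)) (s (p) (p))) (p)))))  →  (t (w (t (w (p) (p))) (s (p) (f (w (s (p) (p)) (s (p) (p))) (p)))))
3. (t (w (t (w (p) (p))) (s (p) (f (w (s (p) (p)) (s (p) (p))) (p)))))  →  (t (w (t (w (p) (p))) (f (w (s (p) (p)) (s (p) (p))) (p))))
4. (t (w (t (w (p) (p))) (f (w (s (p) (p)) (s (p) (p))) (p))))  →  (t (w (t (w (p) (p))) (f (w (p) (s (p) (p))) (p))))
5. (t (w (t (w (p) (p))) (f (w (p) (s (p) (p))) (p))))  →  (t (w (t (w (p) (p))) (f (w (p) (p)) (p))))
normal form: (t (w (t (w (p) (p))) (f (w (p) (p)) (p))))

size = 11


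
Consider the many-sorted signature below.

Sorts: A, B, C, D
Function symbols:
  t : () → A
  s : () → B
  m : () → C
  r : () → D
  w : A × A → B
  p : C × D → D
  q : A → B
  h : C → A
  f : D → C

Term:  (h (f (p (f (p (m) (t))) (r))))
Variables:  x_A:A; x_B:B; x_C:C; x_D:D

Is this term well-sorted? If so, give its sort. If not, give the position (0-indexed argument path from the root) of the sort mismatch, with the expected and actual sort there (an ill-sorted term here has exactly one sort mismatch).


          (m) : C
          (t) : A
        (p (m) (t)) : ✗ arg 1 at [0, 0, 0, 0, 1] has sort A, expected D
      (r) : D

ill-sorted at position [0, 0, 0, 0, 1]: expected D, got A


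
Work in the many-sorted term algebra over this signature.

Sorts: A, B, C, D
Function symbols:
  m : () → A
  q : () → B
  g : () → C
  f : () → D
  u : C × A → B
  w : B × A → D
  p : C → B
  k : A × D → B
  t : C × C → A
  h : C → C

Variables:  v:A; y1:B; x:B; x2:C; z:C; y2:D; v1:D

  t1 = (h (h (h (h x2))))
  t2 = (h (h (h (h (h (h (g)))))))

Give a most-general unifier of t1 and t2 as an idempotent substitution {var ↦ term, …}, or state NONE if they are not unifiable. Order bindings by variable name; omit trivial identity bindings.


{x2 ↦ (h (h (g)))}


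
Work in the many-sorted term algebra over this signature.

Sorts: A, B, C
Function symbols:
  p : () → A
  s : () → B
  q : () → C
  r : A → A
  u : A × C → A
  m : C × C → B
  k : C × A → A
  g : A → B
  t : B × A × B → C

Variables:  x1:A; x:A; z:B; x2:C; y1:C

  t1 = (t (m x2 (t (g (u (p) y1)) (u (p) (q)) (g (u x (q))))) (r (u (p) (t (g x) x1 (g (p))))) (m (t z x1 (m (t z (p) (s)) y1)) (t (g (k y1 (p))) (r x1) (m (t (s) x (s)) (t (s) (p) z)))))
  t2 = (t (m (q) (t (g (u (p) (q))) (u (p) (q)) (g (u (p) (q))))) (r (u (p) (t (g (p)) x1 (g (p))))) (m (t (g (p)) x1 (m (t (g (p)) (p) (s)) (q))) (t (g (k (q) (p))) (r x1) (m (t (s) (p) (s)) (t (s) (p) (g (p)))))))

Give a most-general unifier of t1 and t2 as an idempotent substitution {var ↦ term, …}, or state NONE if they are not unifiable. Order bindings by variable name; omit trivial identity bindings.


{x ↦ (p), x2 ↦ (q), y1 ↦ (q), z ↦ (g (p))}


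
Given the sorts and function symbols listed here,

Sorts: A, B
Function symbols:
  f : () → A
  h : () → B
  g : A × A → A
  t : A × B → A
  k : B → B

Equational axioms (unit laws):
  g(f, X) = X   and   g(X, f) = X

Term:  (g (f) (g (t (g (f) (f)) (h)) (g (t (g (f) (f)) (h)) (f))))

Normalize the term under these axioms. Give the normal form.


normal form = (g (t (f) (h)) (t (f) (h)))

1. (g (f) (g (t (g (f) (f)) (h)) (g (t (g (f) (f)) (h)) (f))))  →  (g (t (g (f) (f)) (h)) (g (t (g (f) (f)) (h)) (f)))
2. (g (t (g (f) (f)) (h)) (g (t (g (f) (f)) (h)) (f)))  →  (g (t (f) (h)) (g (t (g (f) (f)) (h)) (f)))
3. (g (t (f) (h)) (g (t (g (f) (f)) (h)) (f)))  →  (g (t (f) (h)) (t (g (f) (f)) (h)))
4. (g (t (f) (h)) (t (g (f) (f)) (h)))  →  (g (t (f) (h)) (t (f) (h)))


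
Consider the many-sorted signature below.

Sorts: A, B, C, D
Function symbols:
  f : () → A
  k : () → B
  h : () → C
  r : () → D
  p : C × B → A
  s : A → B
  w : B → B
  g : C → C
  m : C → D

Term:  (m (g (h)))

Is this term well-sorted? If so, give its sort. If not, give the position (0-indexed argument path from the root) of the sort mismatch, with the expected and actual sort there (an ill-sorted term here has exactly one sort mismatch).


well-sorted; sort = D

    (h) : C
  (g (h)) : C
(m (g (h))) : D


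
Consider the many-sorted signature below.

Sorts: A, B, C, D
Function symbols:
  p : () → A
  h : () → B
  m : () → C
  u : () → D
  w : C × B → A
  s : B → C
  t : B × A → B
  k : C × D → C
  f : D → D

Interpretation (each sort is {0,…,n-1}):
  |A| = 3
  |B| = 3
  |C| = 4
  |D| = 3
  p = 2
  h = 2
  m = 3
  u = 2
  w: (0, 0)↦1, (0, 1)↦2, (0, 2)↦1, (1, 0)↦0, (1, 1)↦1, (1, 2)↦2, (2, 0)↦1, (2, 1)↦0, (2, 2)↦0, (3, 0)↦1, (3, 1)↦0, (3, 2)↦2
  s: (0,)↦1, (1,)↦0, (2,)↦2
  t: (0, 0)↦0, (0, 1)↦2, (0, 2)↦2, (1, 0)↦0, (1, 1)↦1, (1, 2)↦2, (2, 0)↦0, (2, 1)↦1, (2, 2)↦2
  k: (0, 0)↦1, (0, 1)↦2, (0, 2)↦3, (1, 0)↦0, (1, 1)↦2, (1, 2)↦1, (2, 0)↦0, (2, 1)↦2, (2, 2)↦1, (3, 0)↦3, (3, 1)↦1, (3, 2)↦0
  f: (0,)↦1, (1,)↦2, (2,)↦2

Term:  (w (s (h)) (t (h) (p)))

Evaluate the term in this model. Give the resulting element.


  h = 2
  (s (h)) = s(2,) = 2
  h = 2
  p = 2
  (t (h) (p)) = t(2, 2) = 2
  (w (s (h)) (t (h) (p))) = w(2, 2) = 0

value = 0


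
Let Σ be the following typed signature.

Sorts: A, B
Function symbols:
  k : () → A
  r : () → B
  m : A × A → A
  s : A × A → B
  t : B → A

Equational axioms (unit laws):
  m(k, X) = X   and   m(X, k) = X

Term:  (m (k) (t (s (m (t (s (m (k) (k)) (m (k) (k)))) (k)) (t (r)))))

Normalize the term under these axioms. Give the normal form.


normal form = (t (s (t (s (k) (k))) (t (r))))

1. (m (k) (t (s (m (t (s (m (k) (k)) (m (k) (k)))) (k)) (t (r)))))  →  (t (s (m (t (s (m (k) (k)) (m (k) (k)))) (k)) (t (r))))
2. (t (s (m (t (s (m (k) (k)) (m (k) (k)))) (k)) (t (r))))  →  (t (s (t (s (m (k) (k)) (m (k) (k)))) (t (r))))
3. (t (s (t (s (m (k) (k)) (m (k) (k)))) (t (r))))  →  (t (s (t (s (k) (m (k) (k)))) (t (r))))
4. (t (s (t (s (k) (m (k) (k)))) (t (r))))  →  (t (s (t (s (k) (k))) (t (r))))


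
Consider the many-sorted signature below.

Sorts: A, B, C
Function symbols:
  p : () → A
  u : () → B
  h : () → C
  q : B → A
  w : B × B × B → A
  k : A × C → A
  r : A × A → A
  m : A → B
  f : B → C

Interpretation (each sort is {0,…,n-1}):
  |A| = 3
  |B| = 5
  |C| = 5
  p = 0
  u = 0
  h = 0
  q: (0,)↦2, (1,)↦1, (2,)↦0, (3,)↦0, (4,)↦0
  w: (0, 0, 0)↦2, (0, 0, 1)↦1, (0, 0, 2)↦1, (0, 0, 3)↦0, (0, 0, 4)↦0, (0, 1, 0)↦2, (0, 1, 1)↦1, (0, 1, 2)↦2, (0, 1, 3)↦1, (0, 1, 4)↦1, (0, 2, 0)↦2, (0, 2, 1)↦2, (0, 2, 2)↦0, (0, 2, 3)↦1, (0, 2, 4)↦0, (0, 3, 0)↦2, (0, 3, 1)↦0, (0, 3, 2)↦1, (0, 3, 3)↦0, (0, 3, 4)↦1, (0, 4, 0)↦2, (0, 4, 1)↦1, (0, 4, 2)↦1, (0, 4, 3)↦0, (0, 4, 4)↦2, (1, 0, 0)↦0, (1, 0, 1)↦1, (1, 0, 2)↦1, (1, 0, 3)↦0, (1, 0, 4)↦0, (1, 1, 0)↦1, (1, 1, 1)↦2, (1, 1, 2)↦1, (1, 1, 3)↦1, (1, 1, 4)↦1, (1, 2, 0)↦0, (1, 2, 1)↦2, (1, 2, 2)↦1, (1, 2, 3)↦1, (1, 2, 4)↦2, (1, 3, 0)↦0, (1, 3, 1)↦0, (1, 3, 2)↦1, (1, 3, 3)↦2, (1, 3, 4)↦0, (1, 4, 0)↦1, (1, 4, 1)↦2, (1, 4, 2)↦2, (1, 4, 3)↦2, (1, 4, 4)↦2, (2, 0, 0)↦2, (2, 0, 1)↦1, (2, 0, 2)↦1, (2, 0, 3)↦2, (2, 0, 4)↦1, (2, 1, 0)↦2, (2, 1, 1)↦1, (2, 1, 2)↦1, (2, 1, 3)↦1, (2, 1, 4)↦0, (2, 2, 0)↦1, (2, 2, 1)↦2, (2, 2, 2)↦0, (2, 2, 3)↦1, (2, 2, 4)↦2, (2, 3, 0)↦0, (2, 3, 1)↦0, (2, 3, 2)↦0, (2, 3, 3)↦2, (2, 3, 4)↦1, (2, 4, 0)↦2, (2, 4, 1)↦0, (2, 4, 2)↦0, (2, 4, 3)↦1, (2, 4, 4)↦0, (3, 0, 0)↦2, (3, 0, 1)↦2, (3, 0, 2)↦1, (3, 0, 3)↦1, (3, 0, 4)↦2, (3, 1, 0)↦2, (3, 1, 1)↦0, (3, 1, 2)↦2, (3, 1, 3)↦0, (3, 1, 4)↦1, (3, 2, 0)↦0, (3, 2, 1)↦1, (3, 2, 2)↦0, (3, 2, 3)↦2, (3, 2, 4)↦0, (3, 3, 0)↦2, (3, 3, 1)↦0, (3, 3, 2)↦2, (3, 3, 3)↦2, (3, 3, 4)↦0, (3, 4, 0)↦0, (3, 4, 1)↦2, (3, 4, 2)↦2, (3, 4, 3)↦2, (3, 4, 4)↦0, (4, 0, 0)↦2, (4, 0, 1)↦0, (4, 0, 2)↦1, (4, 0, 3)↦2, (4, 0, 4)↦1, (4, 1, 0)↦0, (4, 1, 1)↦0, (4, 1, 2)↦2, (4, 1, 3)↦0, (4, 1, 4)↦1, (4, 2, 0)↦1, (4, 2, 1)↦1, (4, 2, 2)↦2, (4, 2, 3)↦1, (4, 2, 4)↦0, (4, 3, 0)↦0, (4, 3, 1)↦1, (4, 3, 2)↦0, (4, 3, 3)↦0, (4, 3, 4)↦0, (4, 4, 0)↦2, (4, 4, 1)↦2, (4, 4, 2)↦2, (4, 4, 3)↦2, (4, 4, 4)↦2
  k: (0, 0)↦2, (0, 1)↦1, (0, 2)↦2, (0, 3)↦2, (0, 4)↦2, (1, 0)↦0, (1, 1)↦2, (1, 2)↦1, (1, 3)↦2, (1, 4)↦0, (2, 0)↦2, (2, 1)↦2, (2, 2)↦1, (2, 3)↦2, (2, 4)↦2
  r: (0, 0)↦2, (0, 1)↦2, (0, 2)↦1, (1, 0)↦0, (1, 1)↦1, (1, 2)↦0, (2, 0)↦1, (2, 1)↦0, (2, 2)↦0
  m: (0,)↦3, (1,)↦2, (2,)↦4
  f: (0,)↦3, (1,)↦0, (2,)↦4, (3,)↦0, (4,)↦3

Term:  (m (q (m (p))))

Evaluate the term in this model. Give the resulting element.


  p = 0
  (m (p)) = m(0,) = 3
  (q (m (p))) = q(3,) = 0
  (m (q (m (p)))) = m(0,) = 3

value = 3


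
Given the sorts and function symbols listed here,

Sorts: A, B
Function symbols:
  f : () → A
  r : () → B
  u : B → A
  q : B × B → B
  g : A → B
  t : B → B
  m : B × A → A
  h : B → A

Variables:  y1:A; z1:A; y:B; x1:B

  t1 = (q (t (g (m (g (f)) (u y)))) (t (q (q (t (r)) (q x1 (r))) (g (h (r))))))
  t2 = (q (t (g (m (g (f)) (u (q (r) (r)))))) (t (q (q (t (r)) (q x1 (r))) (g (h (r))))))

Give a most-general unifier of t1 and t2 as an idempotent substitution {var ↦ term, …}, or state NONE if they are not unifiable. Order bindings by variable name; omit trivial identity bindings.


{y ↦ (q (r) (r))}


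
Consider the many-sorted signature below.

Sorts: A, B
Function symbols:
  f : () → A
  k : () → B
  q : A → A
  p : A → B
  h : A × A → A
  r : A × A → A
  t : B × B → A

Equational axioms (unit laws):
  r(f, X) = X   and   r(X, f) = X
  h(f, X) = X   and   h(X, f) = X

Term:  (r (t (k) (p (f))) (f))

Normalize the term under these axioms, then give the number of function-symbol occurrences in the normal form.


1. (r (t (k) (p (f))) (f))  →  (t (k) (p (f)))
normal form: (t (k) (p (f)))

size = 4


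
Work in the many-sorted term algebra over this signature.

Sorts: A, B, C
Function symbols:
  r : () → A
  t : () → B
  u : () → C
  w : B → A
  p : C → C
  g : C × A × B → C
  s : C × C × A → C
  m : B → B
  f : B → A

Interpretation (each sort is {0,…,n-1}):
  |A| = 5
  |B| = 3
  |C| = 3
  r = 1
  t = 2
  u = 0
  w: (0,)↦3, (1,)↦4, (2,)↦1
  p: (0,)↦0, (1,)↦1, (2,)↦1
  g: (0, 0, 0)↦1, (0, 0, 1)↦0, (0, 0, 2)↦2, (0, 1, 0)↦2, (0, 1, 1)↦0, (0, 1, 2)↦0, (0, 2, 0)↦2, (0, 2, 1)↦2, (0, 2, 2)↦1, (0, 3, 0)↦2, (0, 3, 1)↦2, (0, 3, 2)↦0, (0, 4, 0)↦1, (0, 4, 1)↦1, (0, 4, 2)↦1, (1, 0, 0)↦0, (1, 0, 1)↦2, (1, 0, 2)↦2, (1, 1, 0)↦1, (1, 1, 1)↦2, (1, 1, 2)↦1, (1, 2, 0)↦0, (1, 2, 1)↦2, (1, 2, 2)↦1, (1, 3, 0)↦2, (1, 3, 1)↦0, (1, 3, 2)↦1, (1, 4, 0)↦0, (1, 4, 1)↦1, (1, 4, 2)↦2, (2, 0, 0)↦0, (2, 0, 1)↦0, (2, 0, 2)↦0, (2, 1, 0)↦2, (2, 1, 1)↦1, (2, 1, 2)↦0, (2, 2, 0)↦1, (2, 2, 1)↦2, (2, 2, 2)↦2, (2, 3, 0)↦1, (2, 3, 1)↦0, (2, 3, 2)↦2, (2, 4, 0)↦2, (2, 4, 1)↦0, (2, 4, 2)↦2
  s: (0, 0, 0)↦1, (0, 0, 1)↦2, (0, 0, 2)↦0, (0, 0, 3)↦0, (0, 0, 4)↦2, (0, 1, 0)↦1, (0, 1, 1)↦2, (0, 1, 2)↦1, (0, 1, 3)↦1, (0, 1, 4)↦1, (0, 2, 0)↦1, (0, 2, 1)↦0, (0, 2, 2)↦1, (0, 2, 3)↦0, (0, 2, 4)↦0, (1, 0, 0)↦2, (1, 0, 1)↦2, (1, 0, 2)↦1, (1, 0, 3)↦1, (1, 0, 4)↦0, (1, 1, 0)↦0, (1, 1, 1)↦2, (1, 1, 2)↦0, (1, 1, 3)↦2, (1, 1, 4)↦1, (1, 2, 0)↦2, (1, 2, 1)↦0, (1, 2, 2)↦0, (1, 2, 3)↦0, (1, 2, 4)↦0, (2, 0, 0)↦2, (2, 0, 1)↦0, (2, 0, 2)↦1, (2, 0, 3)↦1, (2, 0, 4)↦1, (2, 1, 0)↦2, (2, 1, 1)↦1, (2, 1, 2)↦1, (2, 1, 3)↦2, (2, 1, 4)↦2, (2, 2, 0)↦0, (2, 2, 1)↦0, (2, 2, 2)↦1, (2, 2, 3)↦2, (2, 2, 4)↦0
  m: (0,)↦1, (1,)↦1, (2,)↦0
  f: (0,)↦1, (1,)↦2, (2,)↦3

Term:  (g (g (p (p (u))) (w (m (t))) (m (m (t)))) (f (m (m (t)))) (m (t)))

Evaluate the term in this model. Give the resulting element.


  u = 0
  (p (u)) = p(0,) = 0
  (p (p (u))) = p(0,) = 0
  t = 2
  (m (t)) = m(2,) = 0
  (w (m (t))) = w(0,) = 3
  t = 2
  (m (t)) = m(2,) = 0
  (m (m (t))) = m(0,) = 1
  (g (p (p (u))) (w (m (t))) (m (m (t)))) = g(0, 3, 1) = 2
  t = 2
  (m (t)) = m(2,) = 0
  (m (m (t))) = m(0,) = 1
  (f (m (m (t)))) = f(1,) = 2
  t = 2
  (m (t)) = m(2,) = 0
  (g (g (p (p (u))) (w (m (t))) (m (m (t)))) (f (m (m (t)))) (m (t))) = g(2, 2, 0) = 1

value = 1


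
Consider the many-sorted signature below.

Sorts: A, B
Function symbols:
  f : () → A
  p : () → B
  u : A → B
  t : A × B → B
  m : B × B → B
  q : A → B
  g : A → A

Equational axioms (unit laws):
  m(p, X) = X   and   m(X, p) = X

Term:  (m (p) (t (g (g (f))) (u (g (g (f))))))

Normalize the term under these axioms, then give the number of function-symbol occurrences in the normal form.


1. (m (p) (t (g (g (f))) (u (g (g (f))))))  →  (t (g (g (f))) (u (g (g (f)))))
normal form: (t (g (g (f))) (u (g (g (f)))))

size = 8


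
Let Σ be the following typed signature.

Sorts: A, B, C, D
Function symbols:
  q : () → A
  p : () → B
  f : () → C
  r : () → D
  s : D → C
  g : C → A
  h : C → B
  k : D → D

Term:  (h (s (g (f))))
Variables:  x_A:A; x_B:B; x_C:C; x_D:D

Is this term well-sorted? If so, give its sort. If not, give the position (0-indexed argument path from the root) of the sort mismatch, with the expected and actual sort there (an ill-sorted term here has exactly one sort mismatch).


ill-sorted at position [0, 0]: expected D, got A

      (f) : C
    (g (f)) : A
  (s (g (f))) : ✗ arg 0 at [0, 0] has sort A, expected D


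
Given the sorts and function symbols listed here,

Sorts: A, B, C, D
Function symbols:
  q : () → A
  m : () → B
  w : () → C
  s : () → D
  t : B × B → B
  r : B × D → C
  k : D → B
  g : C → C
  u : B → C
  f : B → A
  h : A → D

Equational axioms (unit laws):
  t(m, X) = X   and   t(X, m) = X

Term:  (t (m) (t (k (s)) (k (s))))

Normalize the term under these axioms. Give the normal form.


1. (t (m) (t (k (s)) (k (s))))  →  (t (k (s)) (k (s)))

normal form = (t (k (s)) (k (s)))


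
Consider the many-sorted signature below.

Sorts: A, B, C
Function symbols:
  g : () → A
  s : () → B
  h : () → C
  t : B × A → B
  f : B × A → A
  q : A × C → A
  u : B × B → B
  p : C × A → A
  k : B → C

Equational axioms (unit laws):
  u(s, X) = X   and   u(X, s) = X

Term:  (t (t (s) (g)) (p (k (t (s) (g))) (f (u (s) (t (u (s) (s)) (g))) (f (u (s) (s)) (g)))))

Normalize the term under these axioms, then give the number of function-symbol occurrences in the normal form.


size = 16

1. (t (t (s) (g)) (p (k (t (s) (g))) (f (u (s) (t (u (s) (s)) (g))) (f (u (s) (s)) (g)))))  →  (t (t (s) (g)) (p (k (t (s) (g))) (f (t (u (s) (s)) (g)) (f (u (s) (s)) (g)))))
2. (t (t (s) (g)) (p (k (t (s) (g))) (f (t (u (s) (s)) (g)) (f (u (s) (s)) (g)))))  →  (t (t (s) (g)) (p (k (t (s) (g))) (f (t (s) (g)) (f (u (s) (s)) (g)))))
3. (t (t (s) (g)) (p (k (t (s) (g))) (f (t (s) (g)) (f (u (s) (s)) (g)))))  →  (t (t (s) (g)) (p (k (t (s) (g))) (f (t (s) (g)) (f (s) (g)))))
normal form: (t (t (s) (g)) (p (k (t (s) (g))) (f (t (s) (g)) (f (s) (g)))))


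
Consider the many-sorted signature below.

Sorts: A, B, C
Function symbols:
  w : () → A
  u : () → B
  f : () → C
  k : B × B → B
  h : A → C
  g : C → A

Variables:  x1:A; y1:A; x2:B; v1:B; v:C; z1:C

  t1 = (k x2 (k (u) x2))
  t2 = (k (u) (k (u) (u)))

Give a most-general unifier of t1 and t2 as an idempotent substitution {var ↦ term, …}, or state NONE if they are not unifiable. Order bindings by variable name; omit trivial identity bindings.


{x2 ↦ (u)}


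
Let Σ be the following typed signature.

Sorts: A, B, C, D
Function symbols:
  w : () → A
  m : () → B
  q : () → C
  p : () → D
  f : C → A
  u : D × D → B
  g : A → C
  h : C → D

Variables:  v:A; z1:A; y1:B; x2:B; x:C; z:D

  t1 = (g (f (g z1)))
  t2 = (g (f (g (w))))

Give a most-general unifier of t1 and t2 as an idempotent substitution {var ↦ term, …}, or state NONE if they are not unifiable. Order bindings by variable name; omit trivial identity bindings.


{z1 ↦ (w)}


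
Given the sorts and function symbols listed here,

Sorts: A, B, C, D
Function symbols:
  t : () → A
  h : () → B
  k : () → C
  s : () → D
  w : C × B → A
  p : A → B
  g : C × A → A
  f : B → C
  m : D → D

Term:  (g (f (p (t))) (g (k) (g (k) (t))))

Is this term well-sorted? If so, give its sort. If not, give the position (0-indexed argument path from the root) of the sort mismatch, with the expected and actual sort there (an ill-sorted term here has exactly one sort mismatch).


      (t) : A
    (p (t)) : B
  (f (p (t))) : C
    (k) : C
      (k) : C
      (t) : A
    (g (k) (t)) : A
  (g (k) (g (k) (t))) : A
(g (f (p (t))) (g (k) (g (k) (t)))) : A

well-sorted; sort = A


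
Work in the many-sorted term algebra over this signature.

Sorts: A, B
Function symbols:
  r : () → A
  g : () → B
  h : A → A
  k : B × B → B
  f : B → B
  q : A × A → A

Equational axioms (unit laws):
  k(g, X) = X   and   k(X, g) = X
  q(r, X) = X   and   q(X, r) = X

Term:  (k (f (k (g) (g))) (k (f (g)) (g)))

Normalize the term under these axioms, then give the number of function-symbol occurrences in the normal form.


1. (k (f (k (g) (g))) (k (f (g)) (g)))  →  (k (f (g)) (k (f (g)) (g)))
2. (k (f (g)) (k (f (g)) (g)))  →  (k (f (g)) (f (g)))
normal form: (k (f (g)) (f (g)))

size = 5


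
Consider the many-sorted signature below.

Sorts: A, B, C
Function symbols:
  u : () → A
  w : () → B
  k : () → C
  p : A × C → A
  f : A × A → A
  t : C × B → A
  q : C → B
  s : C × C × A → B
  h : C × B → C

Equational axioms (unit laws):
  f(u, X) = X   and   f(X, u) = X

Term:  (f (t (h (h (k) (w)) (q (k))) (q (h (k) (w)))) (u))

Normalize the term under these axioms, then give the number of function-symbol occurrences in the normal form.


size = 11

1. (f (t (h (h (k) (w)) (q (k))) (q (h (k) (w)))) (u))  →  (t (h (h (k) (w)) (q (k))) (q (h (k) (w))))
normal form: (t (h (h (k) (w)) (q (k))) (q (h (k) (w))))


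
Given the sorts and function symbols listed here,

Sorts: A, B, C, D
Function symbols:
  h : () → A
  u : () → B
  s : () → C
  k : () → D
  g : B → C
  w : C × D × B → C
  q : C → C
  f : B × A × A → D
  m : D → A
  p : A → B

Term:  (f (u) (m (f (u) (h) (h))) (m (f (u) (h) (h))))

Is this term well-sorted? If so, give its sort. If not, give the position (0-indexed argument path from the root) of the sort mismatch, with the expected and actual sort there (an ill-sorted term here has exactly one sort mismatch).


  (u) : B
      (u) : B
      (h) : A
      (h) : A
    (f (u) (h) (h)) : D
  (m (f (u) (h) (h))) : A
      (u) : B
      (h) : A
      (h) : A
    (f (u) (h) (h)) : D
  (m (f (u) (h) (h))) : A
(f (u) (m (f (u) (h) (h))) (m (f (u) (h) (h)))) : D

well-sorted; sort = D


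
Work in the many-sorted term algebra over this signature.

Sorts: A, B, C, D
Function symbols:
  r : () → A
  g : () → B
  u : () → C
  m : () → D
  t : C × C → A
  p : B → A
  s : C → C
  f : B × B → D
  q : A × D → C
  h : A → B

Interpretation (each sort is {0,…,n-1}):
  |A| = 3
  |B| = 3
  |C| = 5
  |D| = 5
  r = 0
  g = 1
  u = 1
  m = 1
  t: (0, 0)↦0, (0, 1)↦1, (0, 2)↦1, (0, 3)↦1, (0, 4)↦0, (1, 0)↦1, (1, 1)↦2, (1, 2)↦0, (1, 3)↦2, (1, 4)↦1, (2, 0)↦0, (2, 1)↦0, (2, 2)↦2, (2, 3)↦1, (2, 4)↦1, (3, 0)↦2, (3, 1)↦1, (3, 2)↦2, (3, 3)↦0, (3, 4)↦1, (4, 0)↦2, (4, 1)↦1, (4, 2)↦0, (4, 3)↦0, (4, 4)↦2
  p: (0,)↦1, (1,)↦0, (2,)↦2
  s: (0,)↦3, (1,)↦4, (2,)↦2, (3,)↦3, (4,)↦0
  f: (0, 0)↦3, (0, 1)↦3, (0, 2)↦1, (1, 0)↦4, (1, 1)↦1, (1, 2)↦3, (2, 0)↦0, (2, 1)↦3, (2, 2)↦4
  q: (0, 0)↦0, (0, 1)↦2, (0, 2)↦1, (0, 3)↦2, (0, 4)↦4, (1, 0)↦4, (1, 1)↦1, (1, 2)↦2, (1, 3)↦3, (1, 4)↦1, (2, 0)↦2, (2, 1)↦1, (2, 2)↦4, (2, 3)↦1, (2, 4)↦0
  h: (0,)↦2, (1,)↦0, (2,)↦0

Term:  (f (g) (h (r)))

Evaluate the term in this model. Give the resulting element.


  g = 1
  r = 0
  (h (r)) = h(0,) = 2
  (f (g) (h (r))) = f(1, 2) = 3

value = 3


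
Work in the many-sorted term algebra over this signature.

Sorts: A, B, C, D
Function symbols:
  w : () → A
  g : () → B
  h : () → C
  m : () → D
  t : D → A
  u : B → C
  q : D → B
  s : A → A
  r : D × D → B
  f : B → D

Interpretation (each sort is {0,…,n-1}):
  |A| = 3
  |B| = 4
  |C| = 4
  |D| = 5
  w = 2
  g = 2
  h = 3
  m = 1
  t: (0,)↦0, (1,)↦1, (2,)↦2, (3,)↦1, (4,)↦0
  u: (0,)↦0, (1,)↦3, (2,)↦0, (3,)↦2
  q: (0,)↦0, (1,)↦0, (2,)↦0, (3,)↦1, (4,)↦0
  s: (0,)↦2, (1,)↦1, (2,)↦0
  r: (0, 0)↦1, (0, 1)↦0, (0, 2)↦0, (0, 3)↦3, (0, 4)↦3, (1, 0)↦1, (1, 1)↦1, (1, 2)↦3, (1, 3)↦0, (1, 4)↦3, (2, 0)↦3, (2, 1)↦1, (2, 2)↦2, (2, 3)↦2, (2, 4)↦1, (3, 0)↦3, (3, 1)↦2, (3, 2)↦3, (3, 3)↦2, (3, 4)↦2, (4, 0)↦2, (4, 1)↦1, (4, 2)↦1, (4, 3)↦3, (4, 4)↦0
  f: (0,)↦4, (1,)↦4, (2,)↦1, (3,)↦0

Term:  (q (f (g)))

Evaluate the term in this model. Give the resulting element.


  g = 2
  (f (g)) = f(2,) = 1
  (q (f (g))) = q(1,) = 0

value = 0


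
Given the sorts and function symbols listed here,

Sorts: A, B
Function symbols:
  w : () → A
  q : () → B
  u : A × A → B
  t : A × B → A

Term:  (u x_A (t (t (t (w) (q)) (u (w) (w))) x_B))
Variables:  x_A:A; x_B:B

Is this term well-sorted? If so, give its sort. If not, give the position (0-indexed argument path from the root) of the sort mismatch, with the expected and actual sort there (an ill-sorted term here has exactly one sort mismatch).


well-sorted; sort = B

  x_A : A
        (w) : A
        (q) : B
      (t (w) (q)) : A
        (w) : A
        (w) : A
      (u (w) (w)) : B
    (t (t (w) (q)) (u (w) (w))) : A
    x_B : B
  (t (t (t (w) (q)) (u (w) (w))) x_B) : A
(u x_A (t (t (t (w) (q)) (u (w) (w))) x_B)) : B


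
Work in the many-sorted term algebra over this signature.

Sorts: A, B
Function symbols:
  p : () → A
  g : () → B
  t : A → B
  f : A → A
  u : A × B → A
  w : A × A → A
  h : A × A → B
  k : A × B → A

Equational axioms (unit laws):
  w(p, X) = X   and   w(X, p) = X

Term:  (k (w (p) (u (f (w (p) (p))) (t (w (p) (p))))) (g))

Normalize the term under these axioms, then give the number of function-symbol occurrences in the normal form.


1. (k (w (p) (u (f (w (p) (p))) (t (w (p) (p))))) (g))  →  (k (u (f (w (p) (p))) (t (w (p) (p)))) (g))
2. (k (u (f (w (p) (p))) (t (w (p) (p)))) (g))  →  (k (u (f (p)) (t (w (p) (p)))) (g))
3. (k (u (f (p)) (t (w (p) (p)))) (g))  →  (k (u (f (p)) (t (p))) (g))
normal form: (k (u (f (p)) (t (p))) (g))

size = 7


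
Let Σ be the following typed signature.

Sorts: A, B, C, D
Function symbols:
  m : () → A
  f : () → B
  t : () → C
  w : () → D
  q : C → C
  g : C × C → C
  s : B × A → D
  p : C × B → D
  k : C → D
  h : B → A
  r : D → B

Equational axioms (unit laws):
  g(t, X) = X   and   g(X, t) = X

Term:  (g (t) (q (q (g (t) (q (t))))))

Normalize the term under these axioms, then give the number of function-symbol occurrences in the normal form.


size = 4

1. (g (t) (q (q (g (t) (q (t))))))  →  (q (q (g (t) (q (t)))))
2. (q (q (g (t) (q (t)))))  →  (q (q (q (t))))
normal form: (q (q (q (t))))


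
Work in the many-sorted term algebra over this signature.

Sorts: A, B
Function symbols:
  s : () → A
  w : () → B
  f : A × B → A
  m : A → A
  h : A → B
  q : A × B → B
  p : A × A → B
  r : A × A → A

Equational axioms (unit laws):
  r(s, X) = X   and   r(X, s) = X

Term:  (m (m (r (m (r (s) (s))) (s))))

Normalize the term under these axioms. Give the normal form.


normal form = (m (m (m (s))))

1. (m (m (r (m (r (s) (s))) (s))))  →  (m (m (m (r (s) (s)))))
2. (m (m (m (r (s) (s)))))  →  (m (m (m (s))))


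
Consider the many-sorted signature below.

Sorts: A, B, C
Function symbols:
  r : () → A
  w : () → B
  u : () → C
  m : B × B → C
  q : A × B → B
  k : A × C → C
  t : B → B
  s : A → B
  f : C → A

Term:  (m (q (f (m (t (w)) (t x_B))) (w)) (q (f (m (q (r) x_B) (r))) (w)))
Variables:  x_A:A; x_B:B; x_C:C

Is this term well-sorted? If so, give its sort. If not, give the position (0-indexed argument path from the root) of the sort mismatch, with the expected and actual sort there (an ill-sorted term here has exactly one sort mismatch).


ill-sorted at position [1, 0, 0, 1]: expected B, got A

          (w) : B
        (t (w)) : B
          x_B : B
        (t x_B) : B
      (m (t (w)) (t x_B)) : C
    (f (m (t (w)) (t x_B))) : A
    (w) : B
  (q (f (m (t (w)) (t x_B))) (w)) : B
          (r) : A
          x_B : B
        (q (r) x_B) : B
        (r) : A
      (m (q (r) x_B) (r)) : ✗ arg 1 at [1, 0, 0, 1] has sort A, expected B
    (w) : B


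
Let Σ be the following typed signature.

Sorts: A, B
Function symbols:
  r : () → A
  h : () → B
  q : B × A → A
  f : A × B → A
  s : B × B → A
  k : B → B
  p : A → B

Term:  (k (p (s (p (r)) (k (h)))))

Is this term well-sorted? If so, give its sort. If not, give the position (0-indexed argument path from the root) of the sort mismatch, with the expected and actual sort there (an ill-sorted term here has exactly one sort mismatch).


        (r) : A
      (p (r)) : B
        (h) : B
      (k (h)) : B
    (s (p (r)) (k (h))) : A
  (p (s (p (r)) (k (h)))) : B
(k (p (s (p (r)) (k (h))))) : B

well-sorted; sort = B


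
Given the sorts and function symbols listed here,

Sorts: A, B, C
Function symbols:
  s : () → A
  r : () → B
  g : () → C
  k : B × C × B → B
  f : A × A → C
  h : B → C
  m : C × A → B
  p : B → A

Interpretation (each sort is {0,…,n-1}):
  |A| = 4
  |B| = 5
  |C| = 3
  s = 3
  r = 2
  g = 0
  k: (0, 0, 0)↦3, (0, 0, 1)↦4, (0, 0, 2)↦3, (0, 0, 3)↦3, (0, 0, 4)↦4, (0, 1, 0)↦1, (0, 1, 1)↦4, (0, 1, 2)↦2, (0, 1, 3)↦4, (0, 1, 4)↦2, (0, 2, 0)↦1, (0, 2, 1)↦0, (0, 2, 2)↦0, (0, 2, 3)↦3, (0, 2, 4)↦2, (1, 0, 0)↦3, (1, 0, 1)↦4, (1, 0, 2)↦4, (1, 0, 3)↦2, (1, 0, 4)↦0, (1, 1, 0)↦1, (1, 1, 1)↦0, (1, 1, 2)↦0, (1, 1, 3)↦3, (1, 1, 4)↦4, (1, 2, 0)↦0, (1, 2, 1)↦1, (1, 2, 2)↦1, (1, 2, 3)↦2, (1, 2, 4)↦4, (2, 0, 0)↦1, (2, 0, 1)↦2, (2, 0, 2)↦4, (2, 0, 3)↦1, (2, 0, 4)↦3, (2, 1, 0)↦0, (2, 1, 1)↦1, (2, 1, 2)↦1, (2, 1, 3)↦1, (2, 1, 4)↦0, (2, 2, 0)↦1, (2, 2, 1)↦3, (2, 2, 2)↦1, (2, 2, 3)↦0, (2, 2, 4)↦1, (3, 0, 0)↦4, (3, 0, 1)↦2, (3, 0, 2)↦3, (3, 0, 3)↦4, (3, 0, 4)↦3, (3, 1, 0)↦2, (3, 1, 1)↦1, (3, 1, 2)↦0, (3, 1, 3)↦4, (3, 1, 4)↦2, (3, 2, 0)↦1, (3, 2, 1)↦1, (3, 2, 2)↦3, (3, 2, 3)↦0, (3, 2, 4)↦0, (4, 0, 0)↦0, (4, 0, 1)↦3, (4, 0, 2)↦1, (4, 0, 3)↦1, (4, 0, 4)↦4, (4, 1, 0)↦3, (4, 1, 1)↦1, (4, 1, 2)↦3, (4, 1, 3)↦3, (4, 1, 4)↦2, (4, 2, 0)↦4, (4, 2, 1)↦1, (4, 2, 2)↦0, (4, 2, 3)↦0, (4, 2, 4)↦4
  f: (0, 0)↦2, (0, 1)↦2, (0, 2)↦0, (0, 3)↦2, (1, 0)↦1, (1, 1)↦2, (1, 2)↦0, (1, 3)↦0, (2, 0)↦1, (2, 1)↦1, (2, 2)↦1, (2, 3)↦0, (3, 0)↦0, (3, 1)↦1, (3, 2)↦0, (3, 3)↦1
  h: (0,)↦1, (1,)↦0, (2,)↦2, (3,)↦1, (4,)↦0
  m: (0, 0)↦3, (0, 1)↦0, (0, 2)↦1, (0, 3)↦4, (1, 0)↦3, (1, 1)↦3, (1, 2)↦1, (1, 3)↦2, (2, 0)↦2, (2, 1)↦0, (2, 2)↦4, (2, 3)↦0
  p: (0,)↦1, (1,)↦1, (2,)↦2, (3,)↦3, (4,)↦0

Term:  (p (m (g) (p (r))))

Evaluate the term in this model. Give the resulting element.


  g = 0
  r = 2
  (p (r)) = p(2,) = 2
  (m (g) (p (r))) = m(0, 2) = 1
  (p (m (g) (p (r)))) = p(1,) = 1

value = 1


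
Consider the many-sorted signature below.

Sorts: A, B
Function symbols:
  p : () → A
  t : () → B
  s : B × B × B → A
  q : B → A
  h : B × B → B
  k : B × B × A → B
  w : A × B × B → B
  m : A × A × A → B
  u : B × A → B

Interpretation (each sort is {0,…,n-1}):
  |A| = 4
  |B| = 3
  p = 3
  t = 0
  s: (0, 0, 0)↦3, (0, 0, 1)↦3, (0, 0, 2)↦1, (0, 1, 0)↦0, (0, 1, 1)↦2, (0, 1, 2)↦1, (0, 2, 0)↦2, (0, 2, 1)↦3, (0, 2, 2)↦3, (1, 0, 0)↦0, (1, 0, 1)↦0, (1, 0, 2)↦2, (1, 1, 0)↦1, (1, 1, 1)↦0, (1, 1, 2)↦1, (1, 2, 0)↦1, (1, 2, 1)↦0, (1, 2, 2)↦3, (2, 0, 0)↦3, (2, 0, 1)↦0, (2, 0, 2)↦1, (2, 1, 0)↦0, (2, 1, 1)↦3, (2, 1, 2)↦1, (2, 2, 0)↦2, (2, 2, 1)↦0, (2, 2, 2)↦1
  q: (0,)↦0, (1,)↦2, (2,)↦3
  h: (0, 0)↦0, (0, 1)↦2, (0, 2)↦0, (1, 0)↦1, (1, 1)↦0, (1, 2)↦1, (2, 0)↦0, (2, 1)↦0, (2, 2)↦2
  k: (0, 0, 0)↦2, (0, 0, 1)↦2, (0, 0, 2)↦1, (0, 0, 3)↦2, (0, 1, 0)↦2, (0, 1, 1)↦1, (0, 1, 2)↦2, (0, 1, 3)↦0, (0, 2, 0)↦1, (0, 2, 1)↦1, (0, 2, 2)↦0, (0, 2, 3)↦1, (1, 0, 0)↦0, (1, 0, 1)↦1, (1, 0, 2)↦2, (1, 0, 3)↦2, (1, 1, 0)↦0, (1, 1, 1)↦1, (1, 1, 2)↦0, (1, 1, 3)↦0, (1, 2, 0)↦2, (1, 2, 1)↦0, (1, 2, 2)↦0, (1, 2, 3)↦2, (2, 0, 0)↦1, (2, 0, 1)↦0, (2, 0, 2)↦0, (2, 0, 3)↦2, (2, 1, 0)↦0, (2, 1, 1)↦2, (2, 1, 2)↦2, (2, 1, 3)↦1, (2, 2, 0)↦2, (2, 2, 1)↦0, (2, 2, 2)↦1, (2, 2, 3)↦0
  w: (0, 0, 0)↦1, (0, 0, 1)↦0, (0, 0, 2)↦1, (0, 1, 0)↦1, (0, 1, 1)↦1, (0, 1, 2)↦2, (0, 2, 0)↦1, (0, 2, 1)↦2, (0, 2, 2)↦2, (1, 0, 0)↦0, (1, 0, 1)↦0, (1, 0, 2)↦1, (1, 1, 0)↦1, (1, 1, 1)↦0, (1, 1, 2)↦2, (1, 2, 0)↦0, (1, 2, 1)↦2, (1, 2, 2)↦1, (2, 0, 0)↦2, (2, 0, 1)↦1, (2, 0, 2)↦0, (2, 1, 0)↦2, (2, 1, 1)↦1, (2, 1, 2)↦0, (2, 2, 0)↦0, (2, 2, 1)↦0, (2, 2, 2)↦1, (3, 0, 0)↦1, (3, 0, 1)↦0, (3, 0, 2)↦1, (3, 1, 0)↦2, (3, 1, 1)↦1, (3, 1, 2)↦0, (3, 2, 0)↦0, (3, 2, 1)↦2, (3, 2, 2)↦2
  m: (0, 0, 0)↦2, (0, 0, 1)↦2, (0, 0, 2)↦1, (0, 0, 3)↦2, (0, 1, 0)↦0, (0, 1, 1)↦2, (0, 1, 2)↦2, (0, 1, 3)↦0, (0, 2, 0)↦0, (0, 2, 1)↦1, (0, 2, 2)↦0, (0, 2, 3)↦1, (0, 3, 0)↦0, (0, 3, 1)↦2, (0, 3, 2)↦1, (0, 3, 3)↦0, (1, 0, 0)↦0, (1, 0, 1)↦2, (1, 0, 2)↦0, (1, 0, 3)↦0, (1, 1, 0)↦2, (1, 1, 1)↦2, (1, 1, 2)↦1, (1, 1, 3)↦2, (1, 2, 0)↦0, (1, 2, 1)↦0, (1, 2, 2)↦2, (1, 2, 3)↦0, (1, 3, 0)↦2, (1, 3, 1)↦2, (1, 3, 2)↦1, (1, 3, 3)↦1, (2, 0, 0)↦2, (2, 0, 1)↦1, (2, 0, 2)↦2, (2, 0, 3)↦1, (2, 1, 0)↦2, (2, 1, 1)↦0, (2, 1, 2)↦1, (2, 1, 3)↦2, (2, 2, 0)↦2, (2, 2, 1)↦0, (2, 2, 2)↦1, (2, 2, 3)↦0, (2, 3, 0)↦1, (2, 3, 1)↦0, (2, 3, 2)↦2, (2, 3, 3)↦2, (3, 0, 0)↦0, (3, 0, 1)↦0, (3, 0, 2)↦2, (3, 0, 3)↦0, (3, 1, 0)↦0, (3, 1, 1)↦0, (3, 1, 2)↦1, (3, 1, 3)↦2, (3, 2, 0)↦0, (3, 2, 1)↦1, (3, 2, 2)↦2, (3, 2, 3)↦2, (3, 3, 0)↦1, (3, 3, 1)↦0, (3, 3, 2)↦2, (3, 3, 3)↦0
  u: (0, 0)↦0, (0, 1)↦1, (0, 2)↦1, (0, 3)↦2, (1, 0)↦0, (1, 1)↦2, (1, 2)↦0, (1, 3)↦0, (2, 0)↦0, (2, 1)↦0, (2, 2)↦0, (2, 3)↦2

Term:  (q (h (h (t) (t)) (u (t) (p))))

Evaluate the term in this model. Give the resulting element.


value = 0

  t = 0
  t = 0
  (h (t) (t)) = h(0, 0) = 0
  t = 0
  p = 3
  (u (t) (p)) = u(0, 3) = 2
  (h (h (t) (t)) (u (t) (p))) = h(0, 2) = 0
  (q (h (h (t) (t)) (u (t) (p)))) = q(0,) = 0
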